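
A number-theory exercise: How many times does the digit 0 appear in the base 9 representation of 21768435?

21768435 in base 9 is 44857610.
The digit 0 appears 1 time.

1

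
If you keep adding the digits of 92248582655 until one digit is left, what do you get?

9+2+2+4+8+5+8+2+6+5+5 = 56
5+6 = 11
1+1 = 2

2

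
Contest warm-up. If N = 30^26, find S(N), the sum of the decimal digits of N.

63

30^26 = 254186582832900000000000000000000000000
Sum of its 39 digits: 63.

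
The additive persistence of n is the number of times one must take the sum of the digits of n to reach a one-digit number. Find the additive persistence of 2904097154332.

3

2904097154332 → 49 → 13 → 4 (3 steps)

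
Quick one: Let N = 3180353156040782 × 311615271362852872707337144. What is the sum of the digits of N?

194

3180353156040782 × 311615271362852872707337144 = 991046611749353848875165816131177087406608
Sum of its 42 digits: 194.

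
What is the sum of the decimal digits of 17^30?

17^30 = 8193465725814765556554001028792218849
Sum of its 37 digits: 172.

172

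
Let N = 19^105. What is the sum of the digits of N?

604

19^105 = 185835251625667540428459409118176696577935159390840071632914230815354742746536029054367203570579173941779308170594025487105024327898099
Sum of its 135 digits: 604.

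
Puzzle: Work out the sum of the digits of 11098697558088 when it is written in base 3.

11098697558088 in base 3 is 1110022000200022112010010210.
Digit sum: 1+1+1+0+0+2+2+0+0+0+2+0+0+0+2+2+1+1+2+0+1+0+0+1+0+2+1+0 = 22.

22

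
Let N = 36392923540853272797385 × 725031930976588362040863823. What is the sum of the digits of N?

36392923540853272797385 × 725031930976588362040863823 = 26386031628708187813744837252613336441933055502855
Sum of its 50 digits: 211.

211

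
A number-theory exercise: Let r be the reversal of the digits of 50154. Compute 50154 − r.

Reverse of 50154 is 45105.
50154 − 45105 = 5049

5049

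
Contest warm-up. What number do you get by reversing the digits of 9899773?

Reversing 9899773 gives 3779989.

3779989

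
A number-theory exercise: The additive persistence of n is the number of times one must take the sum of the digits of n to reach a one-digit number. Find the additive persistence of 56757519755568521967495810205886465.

56757519755568521967495810205886465 → 182 → 11 → 2 (3 steps)

3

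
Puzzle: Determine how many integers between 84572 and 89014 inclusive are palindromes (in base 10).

44

The integers in [84572, 89014] that are palindromes (in base 10): 84648, 84748, 84848, 84948, 85058, 85158, …, 88888, 88988.
44 qualify.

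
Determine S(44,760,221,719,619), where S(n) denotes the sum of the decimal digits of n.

59

4+4+7+6+0+2+2+1+7+1+9+6+1+9 = 59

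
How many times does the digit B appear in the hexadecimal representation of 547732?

1

547732 in base 16 is 85B94.
The digit B appears 1 time.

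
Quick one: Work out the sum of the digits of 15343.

16

1+5+3+4+3 = 16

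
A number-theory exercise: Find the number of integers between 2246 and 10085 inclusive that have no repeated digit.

3920

The integers in [2246, 10085] that have no repeated digit: 2301, 2304, 2305, 2306, 2307, 2308, …, 9875, 9876.
3920 qualify.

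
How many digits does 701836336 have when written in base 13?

8

701836336 in base 13 is B2533196, which has 8 digits.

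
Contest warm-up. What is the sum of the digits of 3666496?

40

3+6+6+6+4+9+6 = 40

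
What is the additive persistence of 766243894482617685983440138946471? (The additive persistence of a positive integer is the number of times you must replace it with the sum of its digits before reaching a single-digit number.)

766243894482617685983440138946471 → 167 → 14 → 5 (3 steps)

3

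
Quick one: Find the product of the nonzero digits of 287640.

2688

2×8×7×6×4 = 2688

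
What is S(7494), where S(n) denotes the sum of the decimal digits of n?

24

7+4+9+4 = 24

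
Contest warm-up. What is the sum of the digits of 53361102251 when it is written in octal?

51

53361102251 in base 8 is 615444346653.
Digit sum: 6+1+5+4+4+4+3+4+6+6+5+3 = 51.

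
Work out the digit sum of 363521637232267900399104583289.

3+6+3+5+2+1+6+3+7+2+3+2+2+6+7+9+0+0+3+9+9+1+0+4+5+8+3+2+8+9 = 128

128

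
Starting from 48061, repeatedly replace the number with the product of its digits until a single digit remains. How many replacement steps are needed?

1

48061 → 0 (1 step)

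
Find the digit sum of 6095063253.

6+0+9+5+0+6+3+2+5+3 = 39

39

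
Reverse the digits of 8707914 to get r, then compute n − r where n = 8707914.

Reverse of 8707914 is 4197078.
8707914 − 4197078 = 4510836

4510836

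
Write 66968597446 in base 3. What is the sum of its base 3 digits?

66968597446 in base 3 is 20101212011020020022221.
Digit sum: 2+0+1+0+1+2+1+2+0+1+1+0+2+0+0+2+0+0+2+2+2+2+1 = 24.

24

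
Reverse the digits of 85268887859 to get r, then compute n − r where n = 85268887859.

Reverse of 85268887859 is 95878886258.
85268887859 − 95878886258 = -10609998399

-10609998399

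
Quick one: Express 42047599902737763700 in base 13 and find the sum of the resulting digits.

88

42047599902737763700 in base 13 is 4B2612461289B78042.
Digit sum: 4+11+2+6+1+2+4+6+1+2+8+9+11+7+8+0+4+2 = 88.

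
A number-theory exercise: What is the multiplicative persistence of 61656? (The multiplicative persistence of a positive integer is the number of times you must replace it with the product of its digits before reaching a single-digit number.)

61656 → 1080 → 0 (2 steps)

2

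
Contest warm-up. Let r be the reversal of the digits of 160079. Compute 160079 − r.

Reverse of 160079 is 970061.
160079 − 970061 = -809982

-809982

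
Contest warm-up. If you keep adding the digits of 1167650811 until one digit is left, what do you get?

1+1+6+7+6+5+0+8+1+1 = 36
3+6 = 9

9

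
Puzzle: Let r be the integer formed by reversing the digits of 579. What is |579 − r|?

396

Reverse of 579 is 975.
|579 − 975| = 396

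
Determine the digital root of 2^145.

2

The digital root of n equals n mod 9 (or 9 when 9 | n), so we need 2^145 mod 9.
2^145 ≡ 2 (mod 9), so the digital root is 2.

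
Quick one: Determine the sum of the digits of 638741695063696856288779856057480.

182

6+3+8+7+4+1+6+9+5+0+6+3+6+9+6+8+5+6+2+8+8+7+7+9+8+5+6+0+5+7+4+8+0 = 182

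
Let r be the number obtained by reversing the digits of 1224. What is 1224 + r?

5445

Reverse of 1224 is 4221.
1224 + 4221 = 5445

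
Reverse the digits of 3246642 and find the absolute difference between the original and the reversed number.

780219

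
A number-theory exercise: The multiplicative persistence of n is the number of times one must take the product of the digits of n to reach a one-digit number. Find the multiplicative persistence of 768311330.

1

768311330 → 0 (1 step)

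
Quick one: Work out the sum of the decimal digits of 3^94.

198

3^94 = 706965049015104706497203195837614914543357369
Sum of its 45 digits: 198.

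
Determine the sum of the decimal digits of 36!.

36! = 371993326789901217467999448150835200000000
Sum of its 42 digits: 171.

171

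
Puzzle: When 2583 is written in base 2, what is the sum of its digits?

2583 in base 2 is 101000010111.
Digit sum: 1+0+1+0+0+0+0+1+0+1+1+1 = 6.

6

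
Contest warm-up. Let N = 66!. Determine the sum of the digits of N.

66! = 544344939077443064003729240247842752644293064388798874532860126869671081148416000000000000000
Sum of its 93 digits: 351.

351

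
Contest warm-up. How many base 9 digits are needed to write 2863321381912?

2863321381912 in base 9 is 11121653302124, which has 14 digits.

14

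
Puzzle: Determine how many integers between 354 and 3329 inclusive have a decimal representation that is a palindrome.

87

The integers in [354, 3329] that have a decimal representation that is a palindrome: 363, 373, 383, 393, 404, 414, …, 3113, 3223.
87 qualify.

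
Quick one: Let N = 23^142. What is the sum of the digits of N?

931

23^142 = 23192774984369078750237734279529478056786508400568760494458054531175748781538547983737719432314390376285239093373327480102096981869490207569279694674667900572850858333516312349602671597295286129
Sum of its 194 digits: 931.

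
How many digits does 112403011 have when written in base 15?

7

112403011 in base 15 is 9D048E1, which has 7 digits.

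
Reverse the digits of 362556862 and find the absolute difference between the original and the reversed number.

Reverse of 362556862 is 268655263.
|362556862 − 268655263| = 93901599

93901599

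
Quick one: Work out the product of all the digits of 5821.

80

5×8×2×1 = 80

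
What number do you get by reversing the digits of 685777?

777586

Reversing 685777 gives 777586.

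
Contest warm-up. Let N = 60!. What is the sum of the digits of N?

60! = 8320987112741390144276341183223364380754172606361245952449277696409600000000000000
Sum of its 82 digits: 288.

288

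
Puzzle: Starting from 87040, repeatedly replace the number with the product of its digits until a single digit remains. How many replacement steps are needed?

1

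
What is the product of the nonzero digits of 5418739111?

5×4×1×8×7×3×9×1×1×1 = 30240

30240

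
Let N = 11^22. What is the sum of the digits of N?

97

11^22 = 81402749386839761113321
Sum of its 23 digits: 97.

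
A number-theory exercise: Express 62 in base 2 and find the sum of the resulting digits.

62 in base 2 is 111110.
Digit sum: 1+1+1+1+1+0 = 5.

5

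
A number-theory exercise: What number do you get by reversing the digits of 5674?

4765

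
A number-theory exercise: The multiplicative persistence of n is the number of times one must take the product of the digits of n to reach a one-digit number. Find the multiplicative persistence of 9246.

3

9246 → 432 → 24 → 8 (3 steps)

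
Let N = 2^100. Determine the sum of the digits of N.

2^100 = 1267650600228229401496703205376
Sum of its 31 digits: 115.

115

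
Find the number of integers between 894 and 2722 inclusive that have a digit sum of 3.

9

The integers in [894, 2722] that have a digit sum of 3: 1002, 1011, 1020, 1101, 1110, 1200, 2001, 2010, 2100.
9 qualify.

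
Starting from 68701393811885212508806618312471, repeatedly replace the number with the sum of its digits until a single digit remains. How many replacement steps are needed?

2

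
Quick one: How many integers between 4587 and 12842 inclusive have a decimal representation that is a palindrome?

The integers in [4587, 12842] that have a decimal representation that is a palindrome: 4664, 4774, 4884, 4994, 5005, 5115, …, 12721, 12821.
83 qualify.

83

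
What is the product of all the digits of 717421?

7×1×7×4×2×1 = 392

392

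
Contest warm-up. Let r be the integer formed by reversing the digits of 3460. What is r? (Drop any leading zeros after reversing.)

643

Reversing 3460 gives 643.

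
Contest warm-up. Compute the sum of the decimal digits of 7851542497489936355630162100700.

7+8+5+1+5+4+2+4+9+7+4+8+9+9+3+6+3+5+5+6+3+0+1+6+2+1+0+0+7+0+0 = 130

130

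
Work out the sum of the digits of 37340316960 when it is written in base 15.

37340316960 in base 15 is E88267940.
Digit sum: 14+8+8+2+6+7+9+4+0 = 58.

58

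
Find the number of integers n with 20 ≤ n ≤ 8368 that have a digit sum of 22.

413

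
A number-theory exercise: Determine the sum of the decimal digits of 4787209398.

4+7+8+7+2+0+9+3+9+8 = 57

57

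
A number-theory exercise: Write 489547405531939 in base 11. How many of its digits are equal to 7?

489547405531939 in base 11 is 131A91985A48127.
The digit 7 appears 1 time.

1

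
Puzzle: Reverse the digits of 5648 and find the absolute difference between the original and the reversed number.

2817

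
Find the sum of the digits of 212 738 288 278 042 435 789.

2+1+2+7+3+8+2+8+8+2+7+8+0+4+2+4+3+5+7+8+9 = 100

100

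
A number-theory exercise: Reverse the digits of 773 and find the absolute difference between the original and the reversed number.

Reverse of 773 is 377.
|773 − 377| = 396

396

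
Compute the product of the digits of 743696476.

7×4×3×6×9×6×4×7×6 = 4572288

4572288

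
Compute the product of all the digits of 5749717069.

5×7×4×9×7×1×7×0×6×9 = 0

0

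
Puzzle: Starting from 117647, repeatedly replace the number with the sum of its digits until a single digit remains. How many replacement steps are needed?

117647 → 26 → 8 (2 steps)

2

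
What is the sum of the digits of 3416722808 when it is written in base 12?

3416722808 in base 12 is 7B4306188.
Digit sum: 7+11+4+3+0+6+1+8+8 = 48.

48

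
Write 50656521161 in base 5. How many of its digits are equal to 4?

1

50656521161 in base 5 is 1312221032134121.
The digit 4 appears 1 time.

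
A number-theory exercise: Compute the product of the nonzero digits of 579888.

161280

5×7×9×8×8×8 = 161280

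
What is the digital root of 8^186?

1

The digital root of n equals n mod 9 (or 9 when 9 | n), so we need 8^186 mod 9.
8^186 ≡ 1 (mod 9), so the digital root is 1.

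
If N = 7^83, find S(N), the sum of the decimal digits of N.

7^83 = 13903921949820524683398592075392719113700201232097144724944011875664343
Sum of its 71 digits: 292.

292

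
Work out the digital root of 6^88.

The digital root of n equals n mod 9 (or 9 when 9 | n), so we need 6^88 mod 9.
6^88 ≡ 0 (mod 9), so the digital root is 9.

9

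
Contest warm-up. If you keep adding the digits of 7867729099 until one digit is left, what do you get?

1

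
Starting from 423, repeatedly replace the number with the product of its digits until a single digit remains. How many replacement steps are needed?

2

423 → 24 → 8 (2 steps)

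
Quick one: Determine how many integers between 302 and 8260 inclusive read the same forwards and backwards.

The integers in [302, 8260] that read the same forwards and backwards: 303, 313, 323, 333, 343, 353, …, 8118, 8228.
143 qualify.

143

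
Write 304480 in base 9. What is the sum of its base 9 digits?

16

304480 in base 9 is 513601.
Digit sum: 5+1+3+6+0+1 = 16.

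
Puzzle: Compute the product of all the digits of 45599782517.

31752000

4×5×5×9×9×7×8×2×5×1×7 = 31752000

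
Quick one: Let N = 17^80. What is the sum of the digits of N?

442

17^80 = 272843561753653169767435615050624325866274580142388791900214521038955085904188409449281578168966401
Sum of its 99 digits: 442.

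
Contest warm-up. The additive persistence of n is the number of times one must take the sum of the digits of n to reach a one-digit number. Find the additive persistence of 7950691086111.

2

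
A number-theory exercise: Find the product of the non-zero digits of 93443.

1296

9×3×4×4×3 = 1296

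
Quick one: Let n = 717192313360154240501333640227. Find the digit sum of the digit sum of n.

First digit sum: 95.
9+5 = 14.

14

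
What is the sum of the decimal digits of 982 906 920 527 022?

63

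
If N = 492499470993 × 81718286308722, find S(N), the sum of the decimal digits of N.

108

492499470993 × 81718286308722 = 40246212777500099681900946
Sum of its 26 digits: 108.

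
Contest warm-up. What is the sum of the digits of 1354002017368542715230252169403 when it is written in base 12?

187

1354002017368542715230252169403 in base 12 is 9A341927B573863690BA27BBAB0B.
Digit sum: 9+10+3+4+1+9+2+7+11+5+7+3+8+6+3+6+9+0+11+10+2+7+11+11+10+11+0+11 = 187.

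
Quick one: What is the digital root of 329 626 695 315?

3+2+9+6+2+6+6+9+5+3+1+5 = 57
5+7 = 12
1+2 = 3

3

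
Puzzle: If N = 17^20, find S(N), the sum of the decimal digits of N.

17^20 = 4064231406647572522401601
Sum of its 25 digits: 82.

82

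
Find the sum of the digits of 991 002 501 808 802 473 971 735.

99

9+9+1+0+0+2+5+0+1+8+0+8+8+0+2+4+7+3+9+7+1+7+3+5 = 99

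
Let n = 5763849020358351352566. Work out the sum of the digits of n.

96

5+7+6+3+8+4+9+0+2+0+3+5+8+3+5+1+3+5+2+5+6+6 = 96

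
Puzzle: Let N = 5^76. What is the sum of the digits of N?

247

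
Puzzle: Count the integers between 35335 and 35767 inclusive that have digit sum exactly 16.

The integers in [35335, 35767] that have digit sum exactly 16: 35341, 35350, 35404, 35413, 35422, 35431, …, 35701, 35710.
16 qualify.

16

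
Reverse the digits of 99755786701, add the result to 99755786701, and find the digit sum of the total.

29

Reversal of 99755786701 is 10768755799; 99755786701 + 10768755799 = 110524542500.
Digit sum of 110524542500: 1+1+0+5+2+4+5+4+2+5+0+0 = 29.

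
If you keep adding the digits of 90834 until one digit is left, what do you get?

9+0+8+3+4 = 24
2+4 = 6
(Equivalently, 90834 mod 9 = 6.)

6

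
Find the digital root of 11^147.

8

The digital root of n equals n mod 9 (or 9 when 9 | n), so we need 11^147 mod 9.
11^147 ≡ 8 (mod 9), so the digital root is 8.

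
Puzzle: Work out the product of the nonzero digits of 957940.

9×5×7×9×4 = 11340

11340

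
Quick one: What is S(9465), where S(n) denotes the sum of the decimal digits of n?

9+4+6+5 = 24

24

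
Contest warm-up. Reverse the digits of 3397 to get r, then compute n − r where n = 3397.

-4536

Reverse of 3397 is 7933.
3397 − 7933 = -4536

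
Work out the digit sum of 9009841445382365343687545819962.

151

9+0+0+9+8+4+1+4+4+5+3+8+2+3+6+5+3+4+3+6+8+7+5+4+5+8+1+9+9+6+2 = 151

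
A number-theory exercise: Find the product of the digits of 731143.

252

7×3×1×1×4×3 = 252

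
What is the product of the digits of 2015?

0

2×0×1×5 = 0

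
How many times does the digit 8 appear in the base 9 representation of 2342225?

2342225 in base 9 is 4358832.
The digit 8 appears 2 times.

2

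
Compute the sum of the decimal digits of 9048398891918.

77

9+0+4+8+3+9+8+8+9+1+9+1+8 = 77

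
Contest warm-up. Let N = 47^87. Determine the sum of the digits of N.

47^87 = 29683399722110732458065271318368505805204772328812464396382906569031215309322043386514833499019198333791220308531333529919432262174285542126525263
Sum of its 146 digits: 602.

602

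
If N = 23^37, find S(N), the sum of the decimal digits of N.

212

23^37 = 242063847902005849254176436075394136454464685331703
Sum of its 51 digits: 212.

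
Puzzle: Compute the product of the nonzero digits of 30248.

192

3×2×4×8 = 192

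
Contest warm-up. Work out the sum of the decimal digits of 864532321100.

35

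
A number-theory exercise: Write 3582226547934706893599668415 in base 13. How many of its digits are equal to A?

1

3582226547934706893599668415 in base 13 is 67A41CC503543094558616438.
The digit A appears 1 time.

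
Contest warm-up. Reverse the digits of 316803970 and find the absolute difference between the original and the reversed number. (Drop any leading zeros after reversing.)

Reverse of 316803970 is 79308613.
|316803970 − 79308613| = 237495357

237495357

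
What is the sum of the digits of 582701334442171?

5+8+2+7+0+1+3+3+4+4+4+2+1+7+1 = 52

52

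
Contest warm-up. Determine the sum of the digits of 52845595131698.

71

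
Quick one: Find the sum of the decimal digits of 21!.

63

21! = 51090942171709440000
Sum of its 20 digits: 63.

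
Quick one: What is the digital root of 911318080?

9+1+1+3+1+8+0+8+0 = 31
3+1 = 4

4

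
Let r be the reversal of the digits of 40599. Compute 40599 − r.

-58905

Reverse of 40599 is 99504.
40599 − 99504 = -58905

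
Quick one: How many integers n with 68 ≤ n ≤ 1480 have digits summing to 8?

68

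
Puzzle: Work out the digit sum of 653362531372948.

67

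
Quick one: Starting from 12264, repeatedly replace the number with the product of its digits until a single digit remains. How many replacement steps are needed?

4

12264 → 96 → 54 → 20 → 0 (4 steps)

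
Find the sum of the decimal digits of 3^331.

3^331 = 84554224792451089968936207473892531191988484041341985013001115226199070159922911068116016183264280284215039063438883556666870418811396281309653281910088285947
Sum of its 158 digits: 684.

684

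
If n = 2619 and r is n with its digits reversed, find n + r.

11781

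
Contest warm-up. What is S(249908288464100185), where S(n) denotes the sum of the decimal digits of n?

79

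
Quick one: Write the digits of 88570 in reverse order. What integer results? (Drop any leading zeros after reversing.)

7588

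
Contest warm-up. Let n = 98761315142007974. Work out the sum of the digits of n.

9+8+7+6+1+3+1+5+1+4+2+0+0+7+9+7+4 = 74

74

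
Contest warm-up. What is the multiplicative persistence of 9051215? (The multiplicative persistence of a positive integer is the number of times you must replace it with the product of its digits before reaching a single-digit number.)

9051215 → 0 (1 step)

1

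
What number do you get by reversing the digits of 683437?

734386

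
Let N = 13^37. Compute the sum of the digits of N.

175

13^37 = 164400841185494513395503358052498933338333
Sum of its 42 digits: 175.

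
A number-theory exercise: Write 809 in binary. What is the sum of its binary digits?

809 in base 2 is 1100101001.
Digit sum: 1+1+0+0+1+0+1+0+0+1 = 5.

5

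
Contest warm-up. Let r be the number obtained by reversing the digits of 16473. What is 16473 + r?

Reverse of 16473 is 37461.
16473 + 37461 = 53934

53934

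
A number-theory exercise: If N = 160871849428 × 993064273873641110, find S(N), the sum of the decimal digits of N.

143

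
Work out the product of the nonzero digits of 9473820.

9×4×7×3×8×2 = 12096

12096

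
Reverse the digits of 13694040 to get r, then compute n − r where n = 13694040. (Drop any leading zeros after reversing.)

Reverse of 13694040 is 4049631.
13694040 − 4049631 = 9644409

9644409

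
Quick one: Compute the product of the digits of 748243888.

2752512

7×4×8×2×4×3×8×8×8 = 2752512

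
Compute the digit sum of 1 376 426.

29

1+3+7+6+4+2+6 = 29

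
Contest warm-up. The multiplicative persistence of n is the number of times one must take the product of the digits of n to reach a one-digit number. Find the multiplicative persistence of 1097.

1097 → 0 (1 step)

1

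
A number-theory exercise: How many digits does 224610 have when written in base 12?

224610 in base 12 is A9B96, which has 5 digits.

5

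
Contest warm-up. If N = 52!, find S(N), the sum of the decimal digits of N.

52! = 80658175170943878571660636856403766975289505440883277824000000000000
Sum of its 68 digits: 279.

279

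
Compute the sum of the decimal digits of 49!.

49! = 608281864034267560872252163321295376887552831379210240000000000
Sum of its 63 digits: 225.

225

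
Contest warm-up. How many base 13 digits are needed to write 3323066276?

9

3323066276 in base 13 is 40C5CA30A, which has 9 digits.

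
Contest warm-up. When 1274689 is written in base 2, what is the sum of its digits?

10

1274689 in base 2 is 100110111001101000001.
Digit sum: 1+0+0+1+1+0+1+1+1+0+0+1+1+0+1+0+0+0+0+0+1 = 10.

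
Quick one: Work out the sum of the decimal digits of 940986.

9+4+0+9+8+6 = 36

36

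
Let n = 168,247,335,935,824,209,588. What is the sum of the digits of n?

102

1+6+8+2+4+7+3+3+5+9+3+5+8+2+4+2+0+9+5+8+8 = 102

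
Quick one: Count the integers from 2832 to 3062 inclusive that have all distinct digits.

The integers in [2832, 3062] that have all distinct digits: 2834, 2835, 2836, 2837, 2839, 2840, …, 3061, 3062.
126 qualify.

126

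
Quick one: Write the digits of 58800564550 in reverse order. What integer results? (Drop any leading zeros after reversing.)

Reversing 58800564550 gives 5546500885.

5546500885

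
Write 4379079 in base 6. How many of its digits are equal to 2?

1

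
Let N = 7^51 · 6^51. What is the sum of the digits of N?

7^51 · 6^51 = 61053956130164410003966197248726664261467607807747252759217406888527859374733918208
Sum of its 83 digits: 378.

378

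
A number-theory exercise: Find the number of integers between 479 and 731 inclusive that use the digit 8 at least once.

52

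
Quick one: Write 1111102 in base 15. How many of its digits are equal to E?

1

1111102 in base 15 is 16E337.
The digit E appears 1 time.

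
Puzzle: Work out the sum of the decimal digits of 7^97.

7^97 = 9429960669459935834824045974053110235735286294182581343830598633795018832760723207
Sum of its 82 digits: 376.

376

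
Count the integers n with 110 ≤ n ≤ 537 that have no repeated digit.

The integers in [110, 537] that have no repeated digit: 120, 123, 124, 125, 126, 127, …, 536, 537.
310 qualify.

310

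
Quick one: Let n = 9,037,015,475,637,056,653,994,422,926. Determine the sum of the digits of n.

129

9+0+3+7+0+1+5+4+7+5+6+3+7+0+5+6+6+5+3+9+9+4+4+2+2+9+2+6 = 129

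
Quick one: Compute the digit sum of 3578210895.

48

3+5+7+8+2+1+0+8+9+5 = 48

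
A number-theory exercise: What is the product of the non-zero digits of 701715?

245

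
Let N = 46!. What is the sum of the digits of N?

216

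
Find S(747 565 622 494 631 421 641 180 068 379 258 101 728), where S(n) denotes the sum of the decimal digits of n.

7+4+7+5+6+5+6+2+2+4+9+4+6+3+1+4+2+1+6+4+1+1+8+0+0+6+8+3+7+9+2+5+8+1+0+1+7+2+8 = 165

165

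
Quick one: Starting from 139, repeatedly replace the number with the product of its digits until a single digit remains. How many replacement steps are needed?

139 → 27 → 14 → 4 (3 steps)

3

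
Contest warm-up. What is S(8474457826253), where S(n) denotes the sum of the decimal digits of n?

8+4+7+4+4+5+7+8+2+6+2+5+3 = 65

65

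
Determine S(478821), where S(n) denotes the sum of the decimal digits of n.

4+7+8+8+2+1 = 30

30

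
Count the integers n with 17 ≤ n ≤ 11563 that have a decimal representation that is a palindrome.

The integers in [17, 11563] that have a decimal representation that is a palindrome: 22, 33, 44, 55, 66, 77, …, 11411, 11511.
204 qualify.

204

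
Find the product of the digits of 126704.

1×2×6×7×0×4 = 0

0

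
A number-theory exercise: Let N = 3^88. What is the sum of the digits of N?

3^88 = 969773729787523602876821942164080815560161
Sum of its 42 digits: 198.

198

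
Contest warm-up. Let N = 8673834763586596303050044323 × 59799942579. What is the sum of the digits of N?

8673834763586596303050044323 × 59799942579 = 518694820802212499016446333078804929017
Sum of its 39 digits: 165.

165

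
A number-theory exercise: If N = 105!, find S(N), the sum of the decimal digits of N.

105! = 1081396758240290900504101305800329649720646107774902579144176636573226531909905153326984536526808240339776398934872029657993872907813436816097280000000000000000000000000
Sum of its 169 digits: 648.

648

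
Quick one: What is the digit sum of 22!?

72

22! = 1124000727777607680000
Sum of its 22 digits: 72.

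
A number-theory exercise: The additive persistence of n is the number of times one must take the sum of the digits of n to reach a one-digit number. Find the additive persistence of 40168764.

40168764 → 36 → 9 (2 steps)

2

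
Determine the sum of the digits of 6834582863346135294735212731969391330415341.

182

6+8+3+4+5+8+2+8+6+3+3+4+6+1+3+5+2+9+4+7+3+5+2+1+2+7+3+1+9+6+9+3+9+1+3+3+0+4+1+5+3+4+1 = 182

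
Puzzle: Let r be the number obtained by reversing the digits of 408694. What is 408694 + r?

905498

Reverse of 408694 is 496804.
408694 + 496804 = 905498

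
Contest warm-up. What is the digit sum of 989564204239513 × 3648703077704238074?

173

989564204239513 × 3648703077704238074 = 3610625957594656317374478269817962
Sum of its 34 digits: 173.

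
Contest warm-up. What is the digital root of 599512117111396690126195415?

2

5+9+9+5+1+2+1+1+7+1+1+1+3+9+6+6+9+0+1+2+6+1+9+5+4+1+5 = 110
1+1+0 = 2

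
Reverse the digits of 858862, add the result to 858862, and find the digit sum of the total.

Reversal of 858862 is 268858; 858862 + 268858 = 1127720.
Digit sum of 1127720: 1+1+2+7+7+2+0 = 20.

20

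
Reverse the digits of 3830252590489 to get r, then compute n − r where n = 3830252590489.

-6010699929894

Reverse of 3830252590489 is 9840952520383.
3830252590489 − 9840952520383 = -6010699929894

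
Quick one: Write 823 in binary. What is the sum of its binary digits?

823 in base 2 is 1100110111.
Digit sum: 1+1+0+0+1+1+0+1+1+1 = 7.

7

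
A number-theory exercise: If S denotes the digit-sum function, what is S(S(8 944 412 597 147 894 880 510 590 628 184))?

First digit sum: 151.
1+5+1 = 7.

7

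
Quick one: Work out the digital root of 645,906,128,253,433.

7

6+4+5+9+0+6+1+2+8+2+5+3+4+3+3 = 61
6+1 = 7
(Equivalently, 645,906,128,253,433 mod 9 = 7.)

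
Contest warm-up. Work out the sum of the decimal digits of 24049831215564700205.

68

2+4+0+4+9+8+3+1+2+1+5+5+6+4+7+0+0+2+0+5 = 68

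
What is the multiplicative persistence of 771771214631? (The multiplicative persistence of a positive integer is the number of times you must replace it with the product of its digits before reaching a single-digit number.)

771771214631 → 345744 → 6720 → 0 (3 steps)

3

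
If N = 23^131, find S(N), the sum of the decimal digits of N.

794

23^131 = 24341454095880723262526112555728977056504671778092019822086844070001883535680393509681434163978409275570572730164580647279173784367089293297422518018184432748252822798501059816327
Sum of its 179 digits: 794.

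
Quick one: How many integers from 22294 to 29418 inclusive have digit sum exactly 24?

448

The integers in [22294, 29418] that have digit sum exactly 24: 22299, 22389, 22398, 22479, 22488, 22497, …, 29409, 29418.
448 qualify.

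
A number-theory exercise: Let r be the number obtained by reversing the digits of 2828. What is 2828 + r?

Reverse of 2828 is 8282.
2828 + 8282 = 11110

11110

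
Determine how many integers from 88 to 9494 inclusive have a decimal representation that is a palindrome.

177

The integers in [88, 9494] that have a decimal representation that is a palindrome: 88, 99, 101, 111, 121, 131, …, 9339, 9449.
177 qualify.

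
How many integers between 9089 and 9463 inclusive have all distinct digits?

The integers in [9089, 9463] that have all distinct digits: 9102, 9103, 9104, 9105, 9106, 9107, …, 9462, 9463.
207 qualify.

207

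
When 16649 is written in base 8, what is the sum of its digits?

10

16649 in base 8 is 40411.
Digit sum: 4+0+4+1+1 = 10.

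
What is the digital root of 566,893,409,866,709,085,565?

7

5+6+6+8+9+3+4+0+9+8+6+6+7+0+9+0+8+5+5+6+5 = 115
1+1+5 = 7
(Equivalently, 566,893,409,866,709,085,565 mod 9 = 7.)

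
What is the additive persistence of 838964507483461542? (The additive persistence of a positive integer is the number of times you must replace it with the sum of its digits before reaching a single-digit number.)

3

838964507483461542 → 87 → 15 → 6 (3 steps)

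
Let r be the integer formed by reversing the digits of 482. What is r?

284

Reversing 482 gives 284.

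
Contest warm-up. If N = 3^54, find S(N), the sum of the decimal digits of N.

108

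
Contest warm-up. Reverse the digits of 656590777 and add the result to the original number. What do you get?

Reverse of 656590777 is 777095656.
656590777 + 777095656 = 1433686433

1433686433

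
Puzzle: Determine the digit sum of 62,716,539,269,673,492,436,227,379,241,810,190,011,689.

181

6+2+7+1+6+5+3+9+2+6+9+6+7+3+4+9+2+4+3+6+2+2+7+3+7+9+2+4+1+8+1+0+1+9+0+0+1+1+6+8+9 = 181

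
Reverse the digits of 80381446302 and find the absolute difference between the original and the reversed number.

Reverse of 80381446302 is 20364418308.
|80381446302 − 20364418308| = 60017027994

60017027994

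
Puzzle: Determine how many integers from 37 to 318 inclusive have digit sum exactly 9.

25

The integers in [37, 318] that have digit sum exactly 9: 45, 54, 63, 72, 81, 90, …, 306, 315.
25 qualify.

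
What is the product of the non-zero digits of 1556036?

2700

1×5×5×6×3×6 = 2700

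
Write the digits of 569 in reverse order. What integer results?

965

Reversing 569 gives 965.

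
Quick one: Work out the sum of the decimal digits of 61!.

61! = 507580213877224798800856812176625227226004528988036003099405939480985600000000000000
Sum of its 84 digits: 315.

315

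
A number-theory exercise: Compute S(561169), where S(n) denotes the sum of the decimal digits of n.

28

5+6+1+1+6+9 = 28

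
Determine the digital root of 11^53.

The digital root of n equals n mod 9 (or 9 when 9 | n), so we need 11^53 mod 9.
11^53 ≡ 5 (mod 9), so the digital root is 5.

5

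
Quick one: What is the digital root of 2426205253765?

4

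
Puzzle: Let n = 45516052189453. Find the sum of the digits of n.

58

4+5+5+1+6+0+5+2+1+8+9+4+5+3 = 58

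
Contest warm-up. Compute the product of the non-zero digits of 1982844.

1×9×8×2×8×4×4 = 18432

18432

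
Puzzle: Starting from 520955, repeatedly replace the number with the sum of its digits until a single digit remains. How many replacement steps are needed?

520955 → 26 → 8 (2 steps)

2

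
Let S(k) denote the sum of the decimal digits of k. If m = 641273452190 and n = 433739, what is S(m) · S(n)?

1276

S(641273452190) = 6+4+1+2+7+3+4+5+2+1+9+0 = 44.
S(433739) = 4+3+3+7+3+9 = 29.
44 · 29 = 1276.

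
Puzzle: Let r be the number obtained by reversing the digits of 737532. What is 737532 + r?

973269

Reverse of 737532 is 235737.
737532 + 235737 = 973269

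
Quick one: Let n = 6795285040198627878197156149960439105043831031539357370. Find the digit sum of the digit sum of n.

First digit sum: 247.
2+4+7 = 13.

13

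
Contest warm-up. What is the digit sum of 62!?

306

62! = 31469973260387937525653122354950764088012280797258232192163168247821107200000000000000
Sum of its 86 digits: 306.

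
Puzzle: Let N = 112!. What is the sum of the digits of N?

112! = 197450685722107402353682037275992488341277868034975337796656295094902858969771811440894224355027779366597957338237853638272334919686385621811850780464277094400000000000000000000000000
Sum of its 183 digits: 765.

765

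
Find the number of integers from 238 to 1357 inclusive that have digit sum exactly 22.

The integers in [238, 1357] that have digit sum exactly 22: 499, 589, 598, 679, 688, 697, …, 985, 994.
21 qualify.

21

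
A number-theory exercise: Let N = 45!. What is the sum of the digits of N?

207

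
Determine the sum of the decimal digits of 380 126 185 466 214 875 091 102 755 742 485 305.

145

3+8+0+1+2+6+1+8+5+4+6+6+2+1+4+8+7+5+0+9+1+1+0+2+7+5+5+7+4+2+4+8+5+3+0+5 = 145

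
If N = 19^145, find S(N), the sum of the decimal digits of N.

19^145 = 262586344985611149563135607342551174202477020157928684666113795189426114923083081242041713050744066477244927903266627801857651730760873804533878641111132280916113170249281231034034546899
Sum of its 186 digits: 757.

757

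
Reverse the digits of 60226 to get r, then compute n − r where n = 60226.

-1980

Reverse of 60226 is 62206.
60226 − 62206 = -1980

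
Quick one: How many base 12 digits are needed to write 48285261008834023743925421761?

27

48285261008834023743925421761 in base 12 is 42747692779A36881AB86430681, which has 27 digits.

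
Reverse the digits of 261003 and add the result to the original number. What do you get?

561165

Reverse of 261003 is 300162.
261003 + 300162 = 561165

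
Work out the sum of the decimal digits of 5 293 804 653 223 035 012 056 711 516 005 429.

5+2+9+3+8+0+4+6+5+3+2+2+3+0+3+5+0+1+2+0+5+6+7+1+1+5+1+6+0+0+5+4+2+9 = 115

115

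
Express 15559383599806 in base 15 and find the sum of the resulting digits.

74

15559383599806 in base 15 is 1BEB0683D421.
Digit sum: 1+11+14+11+0+6+8+3+13+4+2+1 = 74.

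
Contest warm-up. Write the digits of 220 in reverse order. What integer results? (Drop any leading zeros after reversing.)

Reversing 220 gives 22.

22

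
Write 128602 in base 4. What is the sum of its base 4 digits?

16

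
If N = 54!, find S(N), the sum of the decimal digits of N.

261

54! = 230843697339241380472092742683027581083278564571807941132288000000000000
Sum of its 72 digits: 261.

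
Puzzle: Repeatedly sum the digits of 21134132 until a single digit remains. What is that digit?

8

2+1+1+3+4+1+3+2 = 17
1+7 = 8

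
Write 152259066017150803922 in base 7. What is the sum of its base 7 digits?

68

152259066017150803922 in base 7 is 536412320250021436424351.
Digit sum: 5+3+6+4+1+2+3+2+0+2+5+0+0+2+1+4+3+6+4+2+4+3+5+1 = 68.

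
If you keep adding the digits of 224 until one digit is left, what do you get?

8

2+2+4 = 8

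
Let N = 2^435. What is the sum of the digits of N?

629

2^435 = 88725430211866075506509253892578678509965986412026130405455346579667881849780019937279180995332466499116518750764914298527173050368
Sum of its 131 digits: 629.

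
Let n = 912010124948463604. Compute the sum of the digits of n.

64

9+1+2+0+1+0+1+2+4+9+4+8+4+6+3+6+0+4 = 64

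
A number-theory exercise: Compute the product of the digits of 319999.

3×1×9×9×9×9 = 19683

19683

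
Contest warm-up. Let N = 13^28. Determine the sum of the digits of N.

121

13^28 = 15502932802662396215269535105521
Sum of its 32 digits: 121.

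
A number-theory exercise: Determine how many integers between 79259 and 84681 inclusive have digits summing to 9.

4

The integers in [79259, 84681] that have digits summing to 9: 80001, 80010, 80100, 81000.
4 qualify.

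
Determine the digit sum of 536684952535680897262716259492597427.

5+3+6+6+8+4+9+5+2+5+3+5+6+8+0+8+9+7+2+6+2+7+1+6+2+5+9+4+9+2+5+9+7+4+2+7 = 188

188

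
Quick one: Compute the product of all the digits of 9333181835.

233280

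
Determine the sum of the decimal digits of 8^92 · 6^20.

441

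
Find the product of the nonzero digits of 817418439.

8×1×7×4×1×8×4×3×9 = 193536

193536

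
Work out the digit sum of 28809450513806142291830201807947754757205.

169

2+8+8+0+9+4+5+0+5+1+3+8+0+6+1+4+2+2+9+1+8+3+0+2+0+1+8+0+7+9+4+7+7+5+4+7+5+7+2+0+5 = 169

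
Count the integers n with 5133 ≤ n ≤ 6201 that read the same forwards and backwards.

10

The integers in [5133, 6201] that read the same forwards and backwards: 5225, 5335, 5445, 5555, 5665, 5775, 5885, 5995, 6006, 6116.
10 qualify.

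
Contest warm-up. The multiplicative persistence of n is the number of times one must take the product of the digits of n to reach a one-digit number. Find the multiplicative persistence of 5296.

2

5296 → 540 → 0 (2 steps)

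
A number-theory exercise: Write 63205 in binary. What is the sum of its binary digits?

63205 in base 2 is 1111011011100101.
Digit sum: 1+1+1+1+0+1+1+0+1+1+1+0+0+1+0+1 = 11.

11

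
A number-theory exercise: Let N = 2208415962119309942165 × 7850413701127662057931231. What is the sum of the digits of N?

2208415962119309942165 × 7850413701127662057931231 = 17336978926810458693129964194122662050157255115
Sum of its 47 digits: 206.

206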